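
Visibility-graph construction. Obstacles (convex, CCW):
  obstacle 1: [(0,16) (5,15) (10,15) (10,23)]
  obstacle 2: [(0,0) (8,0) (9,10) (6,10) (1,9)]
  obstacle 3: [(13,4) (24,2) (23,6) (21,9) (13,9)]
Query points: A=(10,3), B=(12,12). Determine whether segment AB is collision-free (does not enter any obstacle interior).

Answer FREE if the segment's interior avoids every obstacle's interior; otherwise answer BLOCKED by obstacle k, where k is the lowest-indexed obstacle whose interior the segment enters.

Obstacle 1 [(0,16) (5,15) (10,15) (10,23)]:
  edge (0,16)–(5,15): clear
  edge (5,15)–(10,15): clear
  edge (10,15)–(10,23): clear
  edge (10,23)–(0,16): clear
  midpoint (11,15/2) outside
  → clear
Obstacle 2 [(0,0) (8,0) (9,10) (6,10) (1,9)]:
  edge (0,0)–(8,0): clear
  edge (8,0)–(9,10): clear
  edge (9,10)–(6,10): clear
  edge (6,10)–(1,9): clear
  edge (1,9)–(0,0): clear
  midpoint (11,15/2) outside
  → clear
Obstacle 3 [(13,4) (24,2) (23,6) (21,9) (13,9)]:
  edge (13,4)–(24,2): clear
  edge (24,2)–(23,6): clear
  edge (23,6)–(21,9): clear
  edge (21,9)–(13,9): clear
  edge (13,9)–(13,4): clear
  midpoint (11,15/2) outside
  → clear

FREE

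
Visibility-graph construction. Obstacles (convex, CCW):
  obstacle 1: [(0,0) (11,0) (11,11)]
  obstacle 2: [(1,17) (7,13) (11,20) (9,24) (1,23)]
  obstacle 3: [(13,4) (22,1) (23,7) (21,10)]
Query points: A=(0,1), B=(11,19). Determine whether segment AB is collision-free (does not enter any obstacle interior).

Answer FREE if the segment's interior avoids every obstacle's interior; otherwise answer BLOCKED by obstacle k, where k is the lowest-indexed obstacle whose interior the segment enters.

Obstacle 1 [(0,0) (11,0) (11,11)]:
  edge (0,0)–(11,0): clear
  edge (11,0)–(11,11): clear
  edge (11,11)–(0,0): clear
  midpoint (11/2,10) outside
  → clear
Obstacle 2 [(1,17) (7,13) (11,20) (9,24) (1,23)]:
  edge (1,17)–(7,13): clear
  edge (7,13)–(11,20): clear
  edge (11,20)–(9,24): clear
  edge (9,24)–(1,23): clear
  edge (1,23)–(1,17): clear
  midpoint (11/2,10) outside
  → clear
Obstacle 3 [(13,4) (22,1) (23,7) (21,10)]:
  edge (13,4)–(22,1): clear
  edge (22,1)–(23,7): clear
  edge (23,7)–(21,10): clear
  edge (21,10)–(13,4): clear
  midpoint (11/2,10) outside
  → clear

FREE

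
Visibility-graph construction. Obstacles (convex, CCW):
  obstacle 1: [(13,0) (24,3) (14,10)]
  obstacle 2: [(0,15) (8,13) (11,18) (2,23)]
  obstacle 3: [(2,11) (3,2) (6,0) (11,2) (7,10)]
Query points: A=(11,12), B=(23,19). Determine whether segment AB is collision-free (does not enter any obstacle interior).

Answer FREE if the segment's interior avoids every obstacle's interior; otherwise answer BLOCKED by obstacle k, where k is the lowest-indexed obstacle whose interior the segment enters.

FREE

Obstacle 1 [(13,0) (24,3) (14,10)]:
  edge (13,0)–(24,3): clear
  edge (24,3)–(14,10): clear
  edge (14,10)–(13,0): clear
  midpoint (17,31/2) outside
  → clear
Obstacle 2 [(0,15) (8,13) (11,18) (2,23)]:
  edge (0,15)–(8,13): clear
  edge (8,13)–(11,18): clear
  edge (11,18)–(2,23): clear
  edge (2,23)–(0,15): clear
  midpoint (17,31/2) outside
  → clear
Obstacle 3 [(2,11) (3,2) (6,0) (11,2) (7,10)]:
  edge (2,11)–(3,2): clear
  edge (3,2)–(6,0): clear
  edge (6,0)–(11,2): clear
  edge (11,2)–(7,10): clear
  edge (7,10)–(2,11): clear
  midpoint (17,31/2) outside
  → clear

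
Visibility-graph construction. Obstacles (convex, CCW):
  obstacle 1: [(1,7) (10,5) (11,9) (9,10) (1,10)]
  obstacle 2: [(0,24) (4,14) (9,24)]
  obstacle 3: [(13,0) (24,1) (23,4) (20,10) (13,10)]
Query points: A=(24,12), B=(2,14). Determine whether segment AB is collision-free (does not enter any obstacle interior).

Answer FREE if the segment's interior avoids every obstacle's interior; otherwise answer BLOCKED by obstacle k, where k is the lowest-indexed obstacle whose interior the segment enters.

Obstacle 1 [(1,7) (10,5) (11,9) (9,10) (1,10)]:
  edge (1,7)–(10,5): clear
  edge (10,5)–(11,9): clear
  edge (11,9)–(9,10): clear
  edge (9,10)–(1,10): clear
  edge (1,10)–(1,7): clear
  midpoint (13,13) outside
  → clear
Obstacle 2 [(0,24) (4,14) (9,24)]:
  edge (0,24)–(4,14): clear
  edge (4,14)–(9,24): clear
  edge (9,24)–(0,24): clear
  midpoint (13,13) outside
  → clear
Obstacle 3 [(13,0) (24,1) (23,4) (20,10) (13,10)]:
  edge (13,0)–(24,1): clear
  edge (24,1)–(23,4): clear
  edge (23,4)–(20,10): clear
  edge (20,10)–(13,10): clear
  edge (13,10)–(13,0): clear
  midpoint (13,13) outside
  → clear

FREE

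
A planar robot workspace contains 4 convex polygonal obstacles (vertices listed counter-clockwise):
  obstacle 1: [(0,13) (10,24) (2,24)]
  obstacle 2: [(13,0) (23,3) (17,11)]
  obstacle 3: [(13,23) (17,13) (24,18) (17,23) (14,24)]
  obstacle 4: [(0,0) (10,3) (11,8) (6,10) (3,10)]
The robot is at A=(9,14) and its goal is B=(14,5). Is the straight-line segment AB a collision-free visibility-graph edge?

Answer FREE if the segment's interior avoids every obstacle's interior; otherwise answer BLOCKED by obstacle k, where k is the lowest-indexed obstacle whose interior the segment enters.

FREE

Obstacle 1 [(0,13) (10,24) (2,24)]:
  edge (0,13)–(10,24): clear
  edge (10,24)–(2,24): clear
  edge (2,24)–(0,13): clear
  midpoint (23/2,19/2) outside
  → clear
Obstacle 2 [(13,0) (23,3) (17,11)]:
  edge (13,0)–(23,3): clear
  edge (23,3)–(17,11): clear
  edge (17,11)–(13,0): clear
  midpoint (23/2,19/2) outside
  → clear
Obstacle 3 [(13,23) (17,13) (24,18) (17,23) (14,24)]:
  edge (13,23)–(17,13): clear
  edge (17,13)–(24,18): clear
  edge (24,18)–(17,23): clear
  edge (17,23)–(14,24): clear
  edge (14,24)–(13,23): clear
  midpoint (23/2,19/2) outside
  → clear
Obstacle 4 [(0,0) (10,3) (11,8) (6,10) (3,10)]:
  edge (0,0)–(10,3): clear
  edge (10,3)–(11,8): clear
  edge (11,8)–(6,10): clear
  edge (6,10)–(3,10): clear
  edge (3,10)–(0,0): clear
  midpoint (23/2,19/2) outside
  → clear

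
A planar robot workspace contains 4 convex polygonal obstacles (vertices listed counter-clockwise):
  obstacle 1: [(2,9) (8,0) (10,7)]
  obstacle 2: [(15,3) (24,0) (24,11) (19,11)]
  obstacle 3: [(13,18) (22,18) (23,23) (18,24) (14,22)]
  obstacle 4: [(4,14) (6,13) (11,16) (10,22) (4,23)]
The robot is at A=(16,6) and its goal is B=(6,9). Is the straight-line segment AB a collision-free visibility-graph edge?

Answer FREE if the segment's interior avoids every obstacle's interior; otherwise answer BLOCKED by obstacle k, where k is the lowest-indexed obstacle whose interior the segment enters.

Obstacle 1 [(2,9) (8,0) (10,7)]:
  edge (2,9)–(8,0): clear
  edge (8,0)–(10,7): clear
  edge (10,7)–(2,9): clear
  midpoint (11,15/2) outside
  → clear
Obstacle 2 [(15,3) (24,0) (24,11) (19,11)]:
  edge (15,3)–(24,0): clear
  edge (24,0)–(24,11): clear
  edge (24,11)–(19,11): clear
  edge (19,11)–(15,3): clear
  midpoint (11,15/2) outside
  → clear
Obstacle 3 [(13,18) (22,18) (23,23) (18,24) (14,22)]:
  edge (13,18)–(22,18): clear
  edge (22,18)–(23,23): clear
  edge (23,23)–(18,24): clear
  edge (18,24)–(14,22): clear
  edge (14,22)–(13,18): clear
  midpoint (11,15/2) outside
  → clear
Obstacle 4 [(4,14) (6,13) (11,16) (10,22) (4,23)]:
  edge (4,14)–(6,13): clear
  edge (6,13)–(11,16): clear
  edge (11,16)–(10,22): clear
  edge (10,22)–(4,23): clear
  edge (4,23)–(4,14): clear
  midpoint (11,15/2) outside
  → clear

FREE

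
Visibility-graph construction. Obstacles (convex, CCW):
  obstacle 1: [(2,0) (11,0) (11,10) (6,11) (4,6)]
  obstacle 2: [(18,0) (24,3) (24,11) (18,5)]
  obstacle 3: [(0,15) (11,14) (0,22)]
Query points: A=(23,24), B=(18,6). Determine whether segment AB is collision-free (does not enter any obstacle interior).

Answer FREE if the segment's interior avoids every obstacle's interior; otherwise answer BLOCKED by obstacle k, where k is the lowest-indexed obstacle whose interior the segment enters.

Obstacle 1 [(2,0) (11,0) (11,10) (6,11) (4,6)]:
  edge (2,0)–(11,0): clear
  edge (11,0)–(11,10): clear
  edge (11,10)–(6,11): clear
  edge (6,11)–(4,6): clear
  edge (4,6)–(2,0): clear
  midpoint (41/2,15) outside
  → clear
Obstacle 2 [(18,0) (24,3) (24,11) (18,5)]:
  edge (18,0)–(24,3): clear
  edge (24,3)–(24,11): clear
  edge (24,11)–(18,5): clear
  edge (18,5)–(18,0): clear
  midpoint (41/2,15) outside
  → clear
Obstacle 3 [(0,15) (11,14) (0,22)]:
  edge (0,15)–(11,14): clear
  edge (11,14)–(0,22): clear
  edge (0,22)–(0,15): clear
  midpoint (41/2,15) outside
  → clear

FREE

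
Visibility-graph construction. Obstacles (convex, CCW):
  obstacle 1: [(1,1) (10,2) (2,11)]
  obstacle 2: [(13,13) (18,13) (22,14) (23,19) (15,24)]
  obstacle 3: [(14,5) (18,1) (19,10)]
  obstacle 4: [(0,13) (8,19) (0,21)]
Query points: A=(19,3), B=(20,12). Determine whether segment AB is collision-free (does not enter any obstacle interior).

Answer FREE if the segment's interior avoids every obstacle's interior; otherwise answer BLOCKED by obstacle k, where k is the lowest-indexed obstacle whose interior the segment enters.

Obstacle 1 [(1,1) (10,2) (2,11)]:
  edge (1,1)–(10,2): clear
  edge (10,2)–(2,11): clear
  edge (2,11)–(1,1): clear
  midpoint (39/2,15/2) outside
  → clear
Obstacle 2 [(13,13) (18,13) (22,14) (23,19) (15,24)]:
  edge (13,13)–(18,13): clear
  edge (18,13)–(22,14): clear
  edge (22,14)–(23,19): clear
  edge (23,19)–(15,24): clear
  edge (15,24)–(13,13): clear
  midpoint (39/2,15/2) outside
  → clear
Obstacle 3 [(14,5) (18,1) (19,10)]:
  edge (14,5)–(18,1): clear
  edge (18,1)–(19,10): clear
  edge (19,10)–(14,5): clear
  midpoint (39/2,15/2) outside
  → clear
Obstacle 4 [(0,13) (8,19) (0,21)]:
  edge (0,13)–(8,19): clear
  edge (8,19)–(0,21): clear
  edge (0,21)–(0,13): clear
  midpoint (39/2,15/2) outside
  → clear

FREE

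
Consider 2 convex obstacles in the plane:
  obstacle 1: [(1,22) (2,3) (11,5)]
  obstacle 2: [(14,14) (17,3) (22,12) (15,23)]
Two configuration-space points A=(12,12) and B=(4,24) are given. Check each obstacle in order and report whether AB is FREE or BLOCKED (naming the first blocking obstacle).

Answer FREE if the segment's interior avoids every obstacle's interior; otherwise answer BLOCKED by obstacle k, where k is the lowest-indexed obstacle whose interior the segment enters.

FREE

Obstacle 1 [(1,22) (2,3) (11,5)]:
  edge (1,22)–(2,3): clear
  edge (2,3)–(11,5): clear
  edge (11,5)–(1,22): clear
  midpoint (8,18) outside
  → clear
Obstacle 2 [(14,14) (17,3) (22,12) (15,23)]:
  edge (14,14)–(17,3): clear
  edge (17,3)–(22,12): clear
  edge (22,12)–(15,23): clear
  edge (15,23)–(14,14): clear
  midpoint (8,18) outside
  → clear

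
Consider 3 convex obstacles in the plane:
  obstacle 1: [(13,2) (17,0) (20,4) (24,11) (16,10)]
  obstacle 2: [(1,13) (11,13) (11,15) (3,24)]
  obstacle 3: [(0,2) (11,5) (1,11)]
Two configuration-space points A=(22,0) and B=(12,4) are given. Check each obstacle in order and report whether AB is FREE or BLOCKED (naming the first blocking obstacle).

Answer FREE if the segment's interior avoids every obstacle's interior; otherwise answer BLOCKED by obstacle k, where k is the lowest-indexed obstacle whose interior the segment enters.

Obstacle 1 [(13,2) (17,0) (20,4) (24,11) (16,10)]:
  edge (13,2)–(17,0): clear
  edge (17,0)–(20,4): crosses AB
  edge (20,4)–(24,11): clear
  edge (24,11)–(16,10): clear
  edge (16,10)–(13,2): crosses AB
  → BLOCKED
Obstacle 2 [(1,13) (11,13) (11,15) (3,24)]:
  edge (1,13)–(11,13): clear
  edge (11,13)–(11,15): clear
  edge (11,15)–(3,24): clear
  edge (3,24)–(1,13): clear
  midpoint (17,2) outside
  → clear
Obstacle 3 [(0,2) (11,5) (1,11)]:
  edge (0,2)–(11,5): clear
  edge (11,5)–(1,11): clear
  edge (1,11)–(0,2): clear
  midpoint (17,2) outside
  → clear

BLOCKED by obstacle 1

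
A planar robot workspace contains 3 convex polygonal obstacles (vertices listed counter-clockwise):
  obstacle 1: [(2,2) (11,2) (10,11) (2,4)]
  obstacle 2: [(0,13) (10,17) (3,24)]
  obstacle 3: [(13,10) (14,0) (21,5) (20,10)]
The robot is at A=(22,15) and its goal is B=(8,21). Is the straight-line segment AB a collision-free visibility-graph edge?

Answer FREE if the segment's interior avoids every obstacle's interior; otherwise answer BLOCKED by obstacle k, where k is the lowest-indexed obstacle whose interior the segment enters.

Obstacle 1 [(2,2) (11,2) (10,11) (2,4)]:
  edge (2,2)–(11,2): clear
  edge (11,2)–(10,11): clear
  edge (10,11)–(2,4): clear
  edge (2,4)–(2,2): clear
  midpoint (15,18) outside
  → clear
Obstacle 2 [(0,13) (10,17) (3,24)]:
  edge (0,13)–(10,17): clear
  edge (10,17)–(3,24): clear
  edge (3,24)–(0,13): clear
  midpoint (15,18) outside
  → clear
Obstacle 3 [(13,10) (14,0) (21,5) (20,10)]:
  edge (13,10)–(14,0): clear
  edge (14,0)–(21,5): clear
  edge (21,5)–(20,10): clear
  edge (20,10)–(13,10): clear
  midpoint (15,18) outside
  → clear

FREE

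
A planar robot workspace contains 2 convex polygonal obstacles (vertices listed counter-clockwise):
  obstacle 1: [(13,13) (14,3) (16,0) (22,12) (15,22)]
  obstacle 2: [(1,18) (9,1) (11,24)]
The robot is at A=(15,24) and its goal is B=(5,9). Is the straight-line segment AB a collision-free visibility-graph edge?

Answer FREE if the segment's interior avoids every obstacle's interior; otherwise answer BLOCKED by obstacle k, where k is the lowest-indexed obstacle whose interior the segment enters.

Obstacle 1 [(13,13) (14,3) (16,0) (22,12) (15,22)]:
  edge (13,13)–(14,3): clear
  edge (14,3)–(16,0): clear
  edge (16,0)–(22,12): clear
  edge (22,12)–(15,22): clear
  edge (15,22)–(13,13): clear
  midpoint (10,33/2) outside
  → clear
Obstacle 2 [(1,18) (9,1) (11,24)]:
  edge (1,18)–(9,1): crosses AB
  edge (9,1)–(11,24): crosses AB
  edge (11,24)–(1,18): clear
  → BLOCKED

BLOCKED by obstacle 2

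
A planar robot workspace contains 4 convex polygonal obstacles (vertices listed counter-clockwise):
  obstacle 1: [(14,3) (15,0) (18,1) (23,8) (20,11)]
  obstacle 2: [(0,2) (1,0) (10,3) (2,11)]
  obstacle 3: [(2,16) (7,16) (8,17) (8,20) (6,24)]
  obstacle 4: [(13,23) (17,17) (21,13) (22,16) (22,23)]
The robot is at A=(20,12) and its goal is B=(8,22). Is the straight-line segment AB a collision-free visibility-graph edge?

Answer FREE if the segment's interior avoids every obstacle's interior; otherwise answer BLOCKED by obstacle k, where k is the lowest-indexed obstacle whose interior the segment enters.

FREE

Obstacle 1 [(14,3) (15,0) (18,1) (23,8) (20,11)]:
  edge (14,3)–(15,0): clear
  edge (15,0)–(18,1): clear
  edge (18,1)–(23,8): clear
  edge (23,8)–(20,11): clear
  edge (20,11)–(14,3): clear
  midpoint (14,17) outside
  → clear
Obstacle 2 [(0,2) (1,0) (10,3) (2,11)]:
  edge (0,2)–(1,0): clear
  edge (1,0)–(10,3): clear
  edge (10,3)–(2,11): clear
  edge (2,11)–(0,2): clear
  midpoint (14,17) outside
  → clear
Obstacle 3 [(2,16) (7,16) (8,17) (8,20) (6,24)]:
  edge (2,16)–(7,16): clear
  edge (7,16)–(8,17): clear
  edge (8,17)–(8,20): clear
  edge (8,20)–(6,24): clear
  edge (6,24)–(2,16): clear
  midpoint (14,17) outside
  → clear
Obstacle 4 [(13,23) (17,17) (21,13) (22,16) (22,23)]:
  edge (13,23)–(17,17): clear
  edge (17,17)–(21,13): clear
  edge (21,13)–(22,16): clear
  edge (22,16)–(22,23): clear
  edge (22,23)–(13,23): clear
  midpoint (14,17) outside
  → clear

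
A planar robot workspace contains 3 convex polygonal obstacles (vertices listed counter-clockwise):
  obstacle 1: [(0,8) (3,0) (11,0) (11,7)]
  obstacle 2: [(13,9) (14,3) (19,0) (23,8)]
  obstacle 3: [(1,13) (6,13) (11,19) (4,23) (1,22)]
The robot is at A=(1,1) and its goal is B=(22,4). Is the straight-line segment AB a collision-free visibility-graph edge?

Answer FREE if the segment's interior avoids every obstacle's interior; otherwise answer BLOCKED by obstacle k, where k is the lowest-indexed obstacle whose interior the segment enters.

Obstacle 1 [(0,8) (3,0) (11,0) (11,7)]:
  edge (0,8)–(3,0): crosses AB
  edge (3,0)–(11,0): clear
  edge (11,0)–(11,7): crosses AB
  edge (11,7)–(0,8): clear
  → BLOCKED
Obstacle 2 [(13,9) (14,3) (19,0) (23,8)]:
  edge (13,9)–(14,3): clear
  edge (14,3)–(19,0): crosses AB
  edge (19,0)–(23,8): crosses AB
  edge (23,8)–(13,9): clear
  → BLOCKED
Obstacle 3 [(1,13) (6,13) (11,19) (4,23) (1,22)]:
  edge (1,13)–(6,13): clear
  edge (6,13)–(11,19): clear
  edge (11,19)–(4,23): clear
  edge (4,23)–(1,22): clear
  edge (1,22)–(1,13): clear
  midpoint (23/2,5/2) outside
  → clear

BLOCKED by obstacle 1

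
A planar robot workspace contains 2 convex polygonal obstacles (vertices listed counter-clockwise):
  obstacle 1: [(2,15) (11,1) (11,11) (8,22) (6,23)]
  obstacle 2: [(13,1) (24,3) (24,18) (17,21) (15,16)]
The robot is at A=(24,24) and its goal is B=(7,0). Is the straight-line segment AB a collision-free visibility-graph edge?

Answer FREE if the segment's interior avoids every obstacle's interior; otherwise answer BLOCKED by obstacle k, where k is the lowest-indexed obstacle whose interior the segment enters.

Obstacle 1 [(2,15) (11,1) (11,11) (8,22) (6,23)]:
  edge (2,15)–(11,1): crosses AB
  edge (11,1)–(11,11): crosses AB
  edge (11,11)–(8,22): clear
  edge (8,22)–(6,23): clear
  edge (6,23)–(2,15): clear
  → BLOCKED
Obstacle 2 [(13,1) (24,3) (24,18) (17,21) (15,16)]:
  edge (13,1)–(24,3): clear
  edge (24,3)–(24,18): clear
  edge (24,18)–(17,21): crosses AB
  edge (17,21)–(15,16): clear
  edge (15,16)–(13,1): crosses AB
  → BLOCKED

BLOCKED by obstacle 1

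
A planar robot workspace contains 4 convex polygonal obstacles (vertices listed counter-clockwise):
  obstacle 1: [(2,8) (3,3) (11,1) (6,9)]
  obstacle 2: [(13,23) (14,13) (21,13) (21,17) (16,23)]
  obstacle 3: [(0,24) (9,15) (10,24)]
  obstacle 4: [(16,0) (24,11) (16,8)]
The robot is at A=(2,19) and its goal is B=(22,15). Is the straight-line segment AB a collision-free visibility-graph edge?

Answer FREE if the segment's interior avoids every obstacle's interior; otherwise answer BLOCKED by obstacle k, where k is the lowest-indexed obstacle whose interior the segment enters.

BLOCKED by obstacle 2

Obstacle 1 [(2,8) (3,3) (11,1) (6,9)]:
  edge (2,8)–(3,3): clear
  edge (3,3)–(11,1): clear
  edge (11,1)–(6,9): clear
  edge (6,9)–(2,8): clear
  midpoint (12,17) outside
  → clear
Obstacle 2 [(13,23) (14,13) (21,13) (21,17) (16,23)]:
  edge (13,23)–(14,13): crosses AB
  edge (14,13)–(21,13): clear
  edge (21,13)–(21,17): crosses AB
  edge (21,17)–(16,23): clear
  edge (16,23)–(13,23): clear
  → BLOCKED
Obstacle 3 [(0,24) (9,15) (10,24)]:
  edge (0,24)–(9,15): crosses AB
  edge (9,15)–(10,24): crosses AB
  edge (10,24)–(0,24): clear
  → BLOCKED
Obstacle 4 [(16,0) (24,11) (16,8)]:
  edge (16,0)–(24,11): clear
  edge (24,11)–(16,8): clear
  edge (16,8)–(16,0): clear
  midpoint (12,17) outside
  → clear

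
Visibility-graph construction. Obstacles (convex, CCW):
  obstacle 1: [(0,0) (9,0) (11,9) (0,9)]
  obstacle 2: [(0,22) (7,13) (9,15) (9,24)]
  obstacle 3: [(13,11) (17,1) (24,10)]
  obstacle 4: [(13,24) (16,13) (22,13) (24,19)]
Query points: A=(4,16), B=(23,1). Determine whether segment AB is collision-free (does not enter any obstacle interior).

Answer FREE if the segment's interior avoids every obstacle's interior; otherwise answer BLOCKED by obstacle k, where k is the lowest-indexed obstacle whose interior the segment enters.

BLOCKED by obstacle 2

Obstacle 1 [(0,0) (9,0) (11,9) (0,9)]:
  edge (0,0)–(9,0): clear
  edge (9,0)–(11,9): clear
  edge (11,9)–(0,9): clear
  edge (0,9)–(0,0): clear
  midpoint (27/2,17/2) outside
  → clear
Obstacle 2 [(0,22) (7,13) (9,15) (9,24)]:
  edge (0,22)–(7,13): crosses AB
  edge (7,13)–(9,15): crosses AB
  edge (9,15)–(9,24): clear
  edge (9,24)–(0,22): clear
  → BLOCKED
Obstacle 3 [(13,11) (17,1) (24,10)]:
  edge (13,11)–(17,1): crosses AB
  edge (17,1)–(24,10): crosses AB
  edge (24,10)–(13,11): clear
  → BLOCKED
Obstacle 4 [(13,24) (16,13) (22,13) (24,19)]:
  edge (13,24)–(16,13): clear
  edge (16,13)–(22,13): clear
  edge (22,13)–(24,19): clear
  edge (24,19)–(13,24): clear
  midpoint (27/2,17/2) outside
  → clear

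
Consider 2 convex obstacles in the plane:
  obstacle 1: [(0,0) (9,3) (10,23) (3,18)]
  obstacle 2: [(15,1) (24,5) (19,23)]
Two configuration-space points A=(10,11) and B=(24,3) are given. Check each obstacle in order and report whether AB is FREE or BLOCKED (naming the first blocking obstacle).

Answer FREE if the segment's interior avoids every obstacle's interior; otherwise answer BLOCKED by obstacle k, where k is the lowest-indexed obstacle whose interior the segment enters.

Obstacle 1 [(0,0) (9,3) (10,23) (3,18)]:
  edge (0,0)–(9,3): clear
  edge (9,3)–(10,23): clear
  edge (10,23)–(3,18): clear
  edge (3,18)–(0,0): clear
  midpoint (17,7) outside
  → clear
Obstacle 2 [(15,1) (24,5) (19,23)]:
  edge (15,1)–(24,5): crosses AB
  edge (24,5)–(19,23): clear
  edge (19,23)–(15,1): crosses AB
  → BLOCKED

BLOCKED by obstacle 2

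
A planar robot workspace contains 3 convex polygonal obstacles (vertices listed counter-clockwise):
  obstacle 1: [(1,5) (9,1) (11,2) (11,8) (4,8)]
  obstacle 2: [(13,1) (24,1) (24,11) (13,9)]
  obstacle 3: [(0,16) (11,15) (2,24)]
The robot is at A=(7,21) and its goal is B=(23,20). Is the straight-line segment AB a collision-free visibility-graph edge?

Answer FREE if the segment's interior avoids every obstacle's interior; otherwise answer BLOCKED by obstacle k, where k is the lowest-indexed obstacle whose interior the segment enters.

FREE

Obstacle 1 [(1,5) (9,1) (11,2) (11,8) (4,8)]:
  edge (1,5)–(9,1): clear
  edge (9,1)–(11,2): clear
  edge (11,2)–(11,8): clear
  edge (11,8)–(4,8): clear
  edge (4,8)–(1,5): clear
  midpoint (15,41/2) outside
  → clear
Obstacle 2 [(13,1) (24,1) (24,11) (13,9)]:
  edge (13,1)–(24,1): clear
  edge (24,1)–(24,11): clear
  edge (24,11)–(13,9): clear
  edge (13,9)–(13,1): clear
  midpoint (15,41/2) outside
  → clear
Obstacle 3 [(0,16) (11,15) (2,24)]:
  edge (0,16)–(11,15): clear
  edge (11,15)–(2,24): clear
  edge (2,24)–(0,16): clear
  midpoint (15,41/2) outside
  → clear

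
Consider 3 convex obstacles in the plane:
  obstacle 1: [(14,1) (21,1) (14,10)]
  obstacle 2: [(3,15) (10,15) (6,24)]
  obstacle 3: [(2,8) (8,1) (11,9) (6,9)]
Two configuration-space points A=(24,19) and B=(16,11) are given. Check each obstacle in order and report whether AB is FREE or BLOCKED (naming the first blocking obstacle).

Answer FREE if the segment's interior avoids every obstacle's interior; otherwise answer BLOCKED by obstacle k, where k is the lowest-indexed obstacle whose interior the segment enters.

Obstacle 1 [(14,1) (21,1) (14,10)]:
  edge (14,1)–(21,1): clear
  edge (21,1)–(14,10): clear
  edge (14,10)–(14,1): clear
  midpoint (20,15) outside
  → clear
Obstacle 2 [(3,15) (10,15) (6,24)]:
  edge (3,15)–(10,15): clear
  edge (10,15)–(6,24): clear
  edge (6,24)–(3,15): clear
  midpoint (20,15) outside
  → clear
Obstacle 3 [(2,8) (8,1) (11,9) (6,9)]:
  edge (2,8)–(8,1): clear
  edge (8,1)–(11,9): clear
  edge (11,9)–(6,9): clear
  edge (6,9)–(2,8): clear
  midpoint (20,15) outside
  → clear

FREE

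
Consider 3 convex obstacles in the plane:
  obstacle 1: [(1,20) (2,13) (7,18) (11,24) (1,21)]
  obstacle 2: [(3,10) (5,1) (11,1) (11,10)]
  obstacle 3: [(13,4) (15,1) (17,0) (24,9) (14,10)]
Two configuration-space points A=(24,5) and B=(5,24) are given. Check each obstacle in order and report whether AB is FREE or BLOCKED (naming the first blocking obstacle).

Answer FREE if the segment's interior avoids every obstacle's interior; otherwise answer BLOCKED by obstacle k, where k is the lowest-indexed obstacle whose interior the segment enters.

Obstacle 1 [(1,20) (2,13) (7,18) (11,24) (1,21)]:
  edge (1,20)–(2,13): clear
  edge (2,13)–(7,18): clear
  edge (7,18)–(11,24): crosses AB
  edge (11,24)–(1,21): crosses AB
  edge (1,21)–(1,20): clear
  → BLOCKED
Obstacle 2 [(3,10) (5,1) (11,1) (11,10)]:
  edge (3,10)–(5,1): clear
  edge (5,1)–(11,1): clear
  edge (11,1)–(11,10): clear
  edge (11,10)–(3,10): clear
  midpoint (29/2,29/2) outside
  → clear
Obstacle 3 [(13,4) (15,1) (17,0) (24,9) (14,10)]:
  edge (13,4)–(15,1): clear
  edge (15,1)–(17,0): clear
  edge (17,0)–(24,9): crosses AB
  edge (24,9)–(14,10): crosses AB
  edge (14,10)–(13,4): clear
  → BLOCKED

BLOCKED by obstacle 1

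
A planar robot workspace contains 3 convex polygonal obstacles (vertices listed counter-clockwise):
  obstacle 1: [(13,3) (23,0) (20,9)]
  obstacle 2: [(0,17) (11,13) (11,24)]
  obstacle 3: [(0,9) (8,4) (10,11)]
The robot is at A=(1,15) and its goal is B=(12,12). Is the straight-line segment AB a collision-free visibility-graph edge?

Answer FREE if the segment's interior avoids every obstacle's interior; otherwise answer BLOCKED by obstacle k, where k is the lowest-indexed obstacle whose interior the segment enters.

Obstacle 1 [(13,3) (23,0) (20,9)]:
  edge (13,3)–(23,0): clear
  edge (23,0)–(20,9): clear
  edge (20,9)–(13,3): clear
  midpoint (13/2,27/2) outside
  → clear
Obstacle 2 [(0,17) (11,13) (11,24)]:
  edge (0,17)–(11,13): clear
  edge (11,13)–(11,24): clear
  edge (11,24)–(0,17): clear
  midpoint (13/2,27/2) outside
  → clear
Obstacle 3 [(0,9) (8,4) (10,11)]:
  edge (0,9)–(8,4): clear
  edge (8,4)–(10,11): clear
  edge (10,11)–(0,9): clear
  midpoint (13/2,27/2) outside
  → clear

FREE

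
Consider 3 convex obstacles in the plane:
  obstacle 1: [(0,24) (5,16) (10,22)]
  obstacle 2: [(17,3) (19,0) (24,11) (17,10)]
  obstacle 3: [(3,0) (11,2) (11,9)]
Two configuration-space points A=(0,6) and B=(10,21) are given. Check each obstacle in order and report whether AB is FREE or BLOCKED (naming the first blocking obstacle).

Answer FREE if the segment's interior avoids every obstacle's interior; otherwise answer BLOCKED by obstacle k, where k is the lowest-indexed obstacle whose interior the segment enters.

FREE

Obstacle 1 [(0,24) (5,16) (10,22)]:
  edge (0,24)–(5,16): clear
  edge (5,16)–(10,22): clear
  edge (10,22)–(0,24): clear
  midpoint (5,27/2) outside
  → clear
Obstacle 2 [(17,3) (19,0) (24,11) (17,10)]:
  edge (17,3)–(19,0): clear
  edge (19,0)–(24,11): clear
  edge (24,11)–(17,10): clear
  edge (17,10)–(17,3): clear
  midpoint (5,27/2) outside
  → clear
Obstacle 3 [(3,0) (11,2) (11,9)]:
  edge (3,0)–(11,2): clear
  edge (11,2)–(11,9): clear
  edge (11,9)–(3,0): clear
  midpoint (5,27/2) outside
  → clear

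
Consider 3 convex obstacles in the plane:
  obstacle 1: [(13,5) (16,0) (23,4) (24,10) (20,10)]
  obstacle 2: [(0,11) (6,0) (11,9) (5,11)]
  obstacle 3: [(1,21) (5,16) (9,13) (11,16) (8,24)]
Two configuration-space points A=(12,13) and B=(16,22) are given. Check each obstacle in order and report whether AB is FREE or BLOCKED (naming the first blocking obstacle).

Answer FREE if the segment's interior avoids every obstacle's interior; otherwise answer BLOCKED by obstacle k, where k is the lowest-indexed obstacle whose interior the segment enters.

FREE

Obstacle 1 [(13,5) (16,0) (23,4) (24,10) (20,10)]:
  edge (13,5)–(16,0): clear
  edge (16,0)–(23,4): clear
  edge (23,4)–(24,10): clear
  edge (24,10)–(20,10): clear
  edge (20,10)–(13,5): clear
  midpoint (14,35/2) outside
  → clear
Obstacle 2 [(0,11) (6,0) (11,9) (5,11)]:
  edge (0,11)–(6,0): clear
  edge (6,0)–(11,9): clear
  edge (11,9)–(5,11): clear
  edge (5,11)–(0,11): clear
  midpoint (14,35/2) outside
  → clear
Obstacle 3 [(1,21) (5,16) (9,13) (11,16) (8,24)]:
  edge (1,21)–(5,16): clear
  edge (5,16)–(9,13): clear
  edge (9,13)–(11,16): clear
  edge (11,16)–(8,24): clear
  edge (8,24)–(1,21): clear
  midpoint (14,35/2) outside
  → clear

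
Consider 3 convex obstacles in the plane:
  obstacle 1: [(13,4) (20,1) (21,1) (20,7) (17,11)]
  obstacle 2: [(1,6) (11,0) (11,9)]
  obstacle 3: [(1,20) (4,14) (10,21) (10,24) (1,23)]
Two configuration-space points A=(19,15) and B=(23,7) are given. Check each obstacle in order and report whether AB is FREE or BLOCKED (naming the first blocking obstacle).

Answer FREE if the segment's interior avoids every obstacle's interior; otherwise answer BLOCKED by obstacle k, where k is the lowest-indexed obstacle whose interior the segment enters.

FREE

Obstacle 1 [(13,4) (20,1) (21,1) (20,7) (17,11)]:
  edge (13,4)–(20,1): clear
  edge (20,1)–(21,1): clear
  edge (21,1)–(20,7): clear
  edge (20,7)–(17,11): clear
  edge (17,11)–(13,4): clear
  midpoint (21,11) outside
  → clear
Obstacle 2 [(1,6) (11,0) (11,9)]:
  edge (1,6)–(11,0): clear
  edge (11,0)–(11,9): clear
  edge (11,9)–(1,6): clear
  midpoint (21,11) outside
  → clear
Obstacle 3 [(1,20) (4,14) (10,21) (10,24) (1,23)]:
  edge (1,20)–(4,14): clear
  edge (4,14)–(10,21): clear
  edge (10,21)–(10,24): clear
  edge (10,24)–(1,23): clear
  edge (1,23)–(1,20): clear
  midpoint (21,11) outside
  → clear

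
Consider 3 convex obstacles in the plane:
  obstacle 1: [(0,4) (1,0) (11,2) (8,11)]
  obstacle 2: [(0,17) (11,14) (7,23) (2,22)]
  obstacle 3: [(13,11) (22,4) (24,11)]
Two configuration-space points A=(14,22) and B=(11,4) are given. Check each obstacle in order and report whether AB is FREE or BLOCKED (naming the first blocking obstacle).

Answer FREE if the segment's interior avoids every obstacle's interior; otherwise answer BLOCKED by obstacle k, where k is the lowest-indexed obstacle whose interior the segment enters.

Obstacle 1 [(0,4) (1,0) (11,2) (8,11)]:
  edge (0,4)–(1,0): clear
  edge (1,0)–(11,2): clear
  edge (11,2)–(8,11): clear
  edge (8,11)–(0,4): clear
  midpoint (25/2,13) outside
  → clear
Obstacle 2 [(0,17) (11,14) (7,23) (2,22)]:
  edge (0,17)–(11,14): clear
  edge (11,14)–(7,23): clear
  edge (7,23)–(2,22): clear
  edge (2,22)–(0,17): clear
  midpoint (25/2,13) outside
  → clear
Obstacle 3 [(13,11) (22,4) (24,11)]:
  edge (13,11)–(22,4): clear
  edge (22,4)–(24,11): clear
  edge (24,11)–(13,11): clear
  midpoint (25/2,13) outside
  → clear

FREE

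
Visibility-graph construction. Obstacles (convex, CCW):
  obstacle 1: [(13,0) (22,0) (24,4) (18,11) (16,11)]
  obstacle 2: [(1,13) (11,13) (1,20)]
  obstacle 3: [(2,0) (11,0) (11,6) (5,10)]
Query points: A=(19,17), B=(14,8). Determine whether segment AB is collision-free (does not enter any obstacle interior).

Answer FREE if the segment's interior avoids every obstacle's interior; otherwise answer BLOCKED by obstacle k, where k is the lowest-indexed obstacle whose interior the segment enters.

FREE

Obstacle 1 [(13,0) (22,0) (24,4) (18,11) (16,11)]:
  edge (13,0)–(22,0): clear
  edge (22,0)–(24,4): clear
  edge (24,4)–(18,11): clear
  edge (18,11)–(16,11): clear
  edge (16,11)–(13,0): clear
  midpoint (33/2,25/2) outside
  → clear
Obstacle 2 [(1,13) (11,13) (1,20)]:
  edge (1,13)–(11,13): clear
  edge (11,13)–(1,20): clear
  edge (1,20)–(1,13): clear
  midpoint (33/2,25/2) outside
  → clear
Obstacle 3 [(2,0) (11,0) (11,6) (5,10)]:
  edge (2,0)–(11,0): clear
  edge (11,0)–(11,6): clear
  edge (11,6)–(5,10): clear
  edge (5,10)–(2,0): clear
  midpoint (33/2,25/2) outside
  → clear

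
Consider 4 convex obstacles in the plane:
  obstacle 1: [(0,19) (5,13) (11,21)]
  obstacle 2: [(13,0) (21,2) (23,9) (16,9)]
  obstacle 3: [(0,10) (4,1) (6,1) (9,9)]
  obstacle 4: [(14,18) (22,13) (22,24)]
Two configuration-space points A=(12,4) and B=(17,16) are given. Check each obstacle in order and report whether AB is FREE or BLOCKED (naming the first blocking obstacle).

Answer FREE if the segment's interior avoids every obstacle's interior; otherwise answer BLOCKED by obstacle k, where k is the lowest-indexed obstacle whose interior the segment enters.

FREE

Obstacle 1 [(0,19) (5,13) (11,21)]:
  edge (0,19)–(5,13): clear
  edge (5,13)–(11,21): clear
  edge (11,21)–(0,19): clear
  midpoint (29/2,10) outside
  → clear
Obstacle 2 [(13,0) (21,2) (23,9) (16,9)]:
  edge (13,0)–(21,2): clear
  edge (21,2)–(23,9): clear
  edge (23,9)–(16,9): clear
  edge (16,9)–(13,0): clear
  midpoint (29/2,10) outside
  → clear
Obstacle 3 [(0,10) (4,1) (6,1) (9,9)]:
  edge (0,10)–(4,1): clear
  edge (4,1)–(6,1): clear
  edge (6,1)–(9,9): clear
  edge (9,9)–(0,10): clear
  midpoint (29/2,10) outside
  → clear
Obstacle 4 [(14,18) (22,13) (22,24)]:
  edge (14,18)–(22,13): clear
  edge (22,13)–(22,24): clear
  edge (22,24)–(14,18): clear
  midpoint (29/2,10) outside
  → clear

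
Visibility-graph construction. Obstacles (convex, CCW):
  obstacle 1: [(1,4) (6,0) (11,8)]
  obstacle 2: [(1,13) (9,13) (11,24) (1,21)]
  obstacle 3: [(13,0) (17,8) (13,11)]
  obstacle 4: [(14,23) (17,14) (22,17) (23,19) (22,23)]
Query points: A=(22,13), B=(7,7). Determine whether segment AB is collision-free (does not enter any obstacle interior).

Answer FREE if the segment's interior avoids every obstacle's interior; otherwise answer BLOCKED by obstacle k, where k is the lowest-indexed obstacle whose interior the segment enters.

BLOCKED by obstacle 3

Obstacle 1 [(1,4) (6,0) (11,8)]:
  edge (1,4)–(6,0): clear
  edge (6,0)–(11,8): clear
  edge (11,8)–(1,4): clear
  midpoint (29/2,10) outside
  → clear
Obstacle 2 [(1,13) (9,13) (11,24) (1,21)]:
  edge (1,13)–(9,13): clear
  edge (9,13)–(11,24): clear
  edge (11,24)–(1,21): clear
  edge (1,21)–(1,13): clear
  midpoint (29/2,10) outside
  → clear
Obstacle 3 [(13,0) (17,8) (13,11)]:
  edge (13,0)–(17,8): clear
  edge (17,8)–(13,11): crosses AB
  edge (13,11)–(13,0): crosses AB
  → BLOCKED
Obstacle 4 [(14,23) (17,14) (22,17) (23,19) (22,23)]:
  edge (14,23)–(17,14): clear
  edge (17,14)–(22,17): clear
  edge (22,17)–(23,19): clear
  edge (23,19)–(22,23): clear
  edge (22,23)–(14,23): clear
  midpoint (29/2,10) outside
  → clear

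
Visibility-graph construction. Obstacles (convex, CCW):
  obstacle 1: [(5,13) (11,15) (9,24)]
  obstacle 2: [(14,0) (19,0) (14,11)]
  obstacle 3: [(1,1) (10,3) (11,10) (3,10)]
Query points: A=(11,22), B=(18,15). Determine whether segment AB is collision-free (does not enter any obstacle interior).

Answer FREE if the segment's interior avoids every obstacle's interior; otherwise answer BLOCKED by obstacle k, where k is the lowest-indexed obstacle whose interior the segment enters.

FREE

Obstacle 1 [(5,13) (11,15) (9,24)]:
  edge (5,13)–(11,15): clear
  edge (11,15)–(9,24): clear
  edge (9,24)–(5,13): clear
  midpoint (29/2,37/2) outside
  → clear
Obstacle 2 [(14,0) (19,0) (14,11)]:
  edge (14,0)–(19,0): clear
  edge (19,0)–(14,11): clear
  edge (14,11)–(14,0): clear
  midpoint (29/2,37/2) outside
  → clear
Obstacle 3 [(1,1) (10,3) (11,10) (3,10)]:
  edge (1,1)–(10,3): clear
  edge (10,3)–(11,10): clear
  edge (11,10)–(3,10): clear
  edge (3,10)–(1,1): clear
  midpoint (29/2,37/2) outside
  → clear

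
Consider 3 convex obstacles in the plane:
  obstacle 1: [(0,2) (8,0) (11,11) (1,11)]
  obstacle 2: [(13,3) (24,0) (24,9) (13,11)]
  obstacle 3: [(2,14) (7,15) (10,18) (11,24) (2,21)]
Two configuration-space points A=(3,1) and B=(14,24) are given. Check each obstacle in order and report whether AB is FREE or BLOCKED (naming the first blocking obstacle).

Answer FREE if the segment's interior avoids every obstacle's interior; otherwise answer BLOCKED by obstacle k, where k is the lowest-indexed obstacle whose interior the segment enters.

Obstacle 1 [(0,2) (8,0) (11,11) (1,11)]:
  edge (0,2)–(8,0): crosses AB
  edge (8,0)–(11,11): clear
  edge (11,11)–(1,11): crosses AB
  edge (1,11)–(0,2): clear
  → BLOCKED
Obstacle 2 [(13,3) (24,0) (24,9) (13,11)]:
  edge (13,3)–(24,0): clear
  edge (24,0)–(24,9): clear
  edge (24,9)–(13,11): clear
  edge (13,11)–(13,3): clear
  midpoint (17/2,25/2) outside
  → clear
Obstacle 3 [(2,14) (7,15) (10,18) (11,24) (2,21)]:
  edge (2,14)–(7,15): clear
  edge (7,15)–(10,18): clear
  edge (10,18)–(11,24): clear
  edge (11,24)–(2,21): clear
  edge (2,21)–(2,14): clear
  midpoint (17/2,25/2) outside
  → clear

BLOCKED by obstacle 1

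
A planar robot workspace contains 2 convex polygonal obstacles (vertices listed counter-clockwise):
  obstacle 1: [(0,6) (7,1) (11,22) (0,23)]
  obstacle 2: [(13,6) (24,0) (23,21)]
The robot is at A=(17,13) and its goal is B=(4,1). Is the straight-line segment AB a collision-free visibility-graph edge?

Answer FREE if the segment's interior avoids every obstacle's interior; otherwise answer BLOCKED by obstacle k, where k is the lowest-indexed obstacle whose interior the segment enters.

BLOCKED by obstacle 1

Obstacle 1 [(0,6) (7,1) (11,22) (0,23)]:
  edge (0,6)–(7,1): crosses AB
  edge (7,1)–(11,22): crosses AB
  edge (11,22)–(0,23): clear
  edge (0,23)–(0,6): clear
  → BLOCKED
Obstacle 2 [(13,6) (24,0) (23,21)]:
  edge (13,6)–(24,0): clear
  edge (24,0)–(23,21): clear
  edge (23,21)–(13,6): clear
  midpoint (21/2,7) outside
  → clear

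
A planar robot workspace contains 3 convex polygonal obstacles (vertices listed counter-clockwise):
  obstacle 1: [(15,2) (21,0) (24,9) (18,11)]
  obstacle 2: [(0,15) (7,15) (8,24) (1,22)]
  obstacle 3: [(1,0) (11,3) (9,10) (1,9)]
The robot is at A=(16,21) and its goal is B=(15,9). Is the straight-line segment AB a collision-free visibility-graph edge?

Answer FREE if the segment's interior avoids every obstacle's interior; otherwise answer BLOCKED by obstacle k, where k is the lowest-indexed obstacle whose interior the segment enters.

FREE

Obstacle 1 [(15,2) (21,0) (24,9) (18,11)]:
  edge (15,2)–(21,0): clear
  edge (21,0)–(24,9): clear
  edge (24,9)–(18,11): clear
  edge (18,11)–(15,2): clear
  midpoint (31/2,15) outside
  → clear
Obstacle 2 [(0,15) (7,15) (8,24) (1,22)]:
  edge (0,15)–(7,15): clear
  edge (7,15)–(8,24): clear
  edge (8,24)–(1,22): clear
  edge (1,22)–(0,15): clear
  midpoint (31/2,15) outside
  → clear
Obstacle 3 [(1,0) (11,3) (9,10) (1,9)]:
  edge (1,0)–(11,3): clear
  edge (11,3)–(9,10): clear
  edge (9,10)–(1,9): clear
  edge (1,9)–(1,0): clear
  midpoint (31/2,15) outside
  → clear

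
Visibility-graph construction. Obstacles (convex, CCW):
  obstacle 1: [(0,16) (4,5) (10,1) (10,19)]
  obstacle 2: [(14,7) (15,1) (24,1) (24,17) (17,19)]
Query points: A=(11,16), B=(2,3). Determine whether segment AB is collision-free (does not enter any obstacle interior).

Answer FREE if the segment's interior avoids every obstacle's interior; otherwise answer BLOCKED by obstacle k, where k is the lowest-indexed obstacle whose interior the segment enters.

Obstacle 1 [(0,16) (4,5) (10,1) (10,19)]:
  edge (0,16)–(4,5): crosses AB
  edge (4,5)–(10,1): clear
  edge (10,1)–(10,19): crosses AB
  edge (10,19)–(0,16): clear
  → BLOCKED
Obstacle 2 [(14,7) (15,1) (24,1) (24,17) (17,19)]:
  edge (14,7)–(15,1): clear
  edge (15,1)–(24,1): clear
  edge (24,1)–(24,17): clear
  edge (24,17)–(17,19): clear
  edge (17,19)–(14,7): clear
  midpoint (13/2,19/2) outside
  → clear

BLOCKED by obstacle 1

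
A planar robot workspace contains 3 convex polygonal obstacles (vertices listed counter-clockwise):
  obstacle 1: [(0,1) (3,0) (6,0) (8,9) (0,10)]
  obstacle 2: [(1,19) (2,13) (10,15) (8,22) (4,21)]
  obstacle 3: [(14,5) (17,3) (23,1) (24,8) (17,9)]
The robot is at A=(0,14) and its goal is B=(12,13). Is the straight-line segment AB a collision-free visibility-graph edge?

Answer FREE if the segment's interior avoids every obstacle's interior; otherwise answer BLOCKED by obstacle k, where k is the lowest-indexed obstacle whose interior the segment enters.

Obstacle 1 [(0,1) (3,0) (6,0) (8,9) (0,10)]:
  edge (0,1)–(3,0): clear
  edge (3,0)–(6,0): clear
  edge (6,0)–(8,9): clear
  edge (8,9)–(0,10): clear
  edge (0,10)–(0,1): clear
  midpoint (6,27/2) outside
  → clear
Obstacle 2 [(1,19) (2,13) (10,15) (8,22) (4,21)]:
  edge (1,19)–(2,13): crosses AB
  edge (2,13)–(10,15): crosses AB
  edge (10,15)–(8,22): clear
  edge (8,22)–(4,21): clear
  edge (4,21)–(1,19): clear
  → BLOCKED
Obstacle 3 [(14,5) (17,3) (23,1) (24,8) (17,9)]:
  edge (14,5)–(17,3): clear
  edge (17,3)–(23,1): clear
  edge (23,1)–(24,8): clear
  edge (24,8)–(17,9): clear
  edge (17,9)–(14,5): clear
  midpoint (6,27/2) outside
  → clear

BLOCKED by obstacle 2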